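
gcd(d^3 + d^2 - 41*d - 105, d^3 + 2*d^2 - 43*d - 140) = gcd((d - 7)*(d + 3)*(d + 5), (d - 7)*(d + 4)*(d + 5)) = d^2 - 2*d - 35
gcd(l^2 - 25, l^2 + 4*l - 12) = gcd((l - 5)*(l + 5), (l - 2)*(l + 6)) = 1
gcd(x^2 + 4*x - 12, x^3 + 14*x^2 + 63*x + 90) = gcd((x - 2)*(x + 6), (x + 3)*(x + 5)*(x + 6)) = x + 6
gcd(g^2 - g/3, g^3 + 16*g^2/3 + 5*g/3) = g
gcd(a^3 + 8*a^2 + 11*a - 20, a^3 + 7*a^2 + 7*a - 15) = a^2 + 4*a - 5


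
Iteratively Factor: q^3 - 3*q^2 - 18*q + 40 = (q + 4)*(q^2 - 7*q + 10) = (q - 2)*(q + 4)*(q - 5)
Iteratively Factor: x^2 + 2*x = (x)*(x + 2)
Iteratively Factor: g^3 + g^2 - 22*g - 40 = (g + 2)*(g^2 - g - 20) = (g + 2)*(g + 4)*(g - 5)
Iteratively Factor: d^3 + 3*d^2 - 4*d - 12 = (d - 2)*(d^2 + 5*d + 6) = (d - 2)*(d + 2)*(d + 3)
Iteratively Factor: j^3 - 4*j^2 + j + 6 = (j - 3)*(j^2 - j - 2) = (j - 3)*(j + 1)*(j - 2)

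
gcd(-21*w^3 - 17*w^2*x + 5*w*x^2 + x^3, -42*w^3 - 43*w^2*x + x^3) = w + x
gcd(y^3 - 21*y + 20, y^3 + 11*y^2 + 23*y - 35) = y^2 + 4*y - 5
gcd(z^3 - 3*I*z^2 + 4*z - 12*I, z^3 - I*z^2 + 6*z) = z^2 - I*z + 6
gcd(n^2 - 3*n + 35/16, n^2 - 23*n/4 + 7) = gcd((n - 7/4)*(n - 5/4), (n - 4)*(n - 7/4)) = n - 7/4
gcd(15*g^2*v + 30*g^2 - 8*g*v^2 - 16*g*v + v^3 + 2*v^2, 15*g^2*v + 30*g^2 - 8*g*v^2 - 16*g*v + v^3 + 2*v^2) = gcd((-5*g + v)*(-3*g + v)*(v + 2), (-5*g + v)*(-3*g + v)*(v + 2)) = 15*g^2*v + 30*g^2 - 8*g*v^2 - 16*g*v + v^3 + 2*v^2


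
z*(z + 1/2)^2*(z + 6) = z^4 + 7*z^3 + 25*z^2/4 + 3*z/2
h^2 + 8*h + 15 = (h + 3)*(h + 5)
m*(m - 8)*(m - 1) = m^3 - 9*m^2 + 8*m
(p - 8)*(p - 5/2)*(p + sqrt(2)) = p^3 - 21*p^2/2 + sqrt(2)*p^2 - 21*sqrt(2)*p/2 + 20*p + 20*sqrt(2)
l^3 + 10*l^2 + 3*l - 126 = (l - 3)*(l + 6)*(l + 7)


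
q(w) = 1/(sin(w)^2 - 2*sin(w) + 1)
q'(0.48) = 11.38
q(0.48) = 3.45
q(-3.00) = 0.77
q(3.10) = 1.09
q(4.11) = 0.30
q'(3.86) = -0.33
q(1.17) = 159.22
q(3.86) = 0.36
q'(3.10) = -2.27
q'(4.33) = -0.10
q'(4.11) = -0.19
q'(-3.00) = -1.33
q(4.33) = 0.27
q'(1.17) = 1567.75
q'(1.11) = 783.77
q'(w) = (-2*sin(w)*cos(w) + 2*cos(w))/(sin(w)^2 - 2*sin(w) + 1)^2 = -2*cos(w)/(sin(w) - 1)^3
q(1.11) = 91.92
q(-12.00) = 4.66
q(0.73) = 9.01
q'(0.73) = 40.31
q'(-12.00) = 16.96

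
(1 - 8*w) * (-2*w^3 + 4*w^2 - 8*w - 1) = 16*w^4 - 34*w^3 + 68*w^2 - 1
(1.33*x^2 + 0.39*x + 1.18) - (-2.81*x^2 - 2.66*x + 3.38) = 4.14*x^2 + 3.05*x - 2.2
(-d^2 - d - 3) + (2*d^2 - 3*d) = d^2 - 4*d - 3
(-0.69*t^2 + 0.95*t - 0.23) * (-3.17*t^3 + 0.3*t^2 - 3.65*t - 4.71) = 2.1873*t^5 - 3.2185*t^4 + 3.5326*t^3 - 0.2866*t^2 - 3.635*t + 1.0833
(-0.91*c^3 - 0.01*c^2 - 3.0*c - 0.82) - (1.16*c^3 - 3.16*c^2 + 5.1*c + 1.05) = -2.07*c^3 + 3.15*c^2 - 8.1*c - 1.87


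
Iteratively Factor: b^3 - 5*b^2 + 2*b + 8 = (b - 2)*(b^2 - 3*b - 4) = (b - 2)*(b + 1)*(b - 4)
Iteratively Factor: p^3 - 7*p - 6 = (p + 1)*(p^2 - p - 6) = (p - 3)*(p + 1)*(p + 2)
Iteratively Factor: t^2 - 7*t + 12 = (t - 3)*(t - 4)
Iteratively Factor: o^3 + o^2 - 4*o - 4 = (o + 2)*(o^2 - o - 2) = (o - 2)*(o + 2)*(o + 1)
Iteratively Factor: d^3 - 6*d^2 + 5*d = (d - 1)*(d^2 - 5*d) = d*(d - 1)*(d - 5)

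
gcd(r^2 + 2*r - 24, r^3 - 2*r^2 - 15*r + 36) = 1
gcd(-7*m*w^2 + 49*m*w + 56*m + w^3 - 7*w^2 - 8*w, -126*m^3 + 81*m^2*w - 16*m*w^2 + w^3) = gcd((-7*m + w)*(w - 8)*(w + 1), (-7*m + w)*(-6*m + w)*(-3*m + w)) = -7*m + w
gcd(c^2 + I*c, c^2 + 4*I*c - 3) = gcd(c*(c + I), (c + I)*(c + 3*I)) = c + I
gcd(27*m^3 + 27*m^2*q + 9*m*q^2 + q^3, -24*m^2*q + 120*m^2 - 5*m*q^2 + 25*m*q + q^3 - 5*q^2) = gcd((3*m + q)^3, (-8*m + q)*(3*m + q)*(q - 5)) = 3*m + q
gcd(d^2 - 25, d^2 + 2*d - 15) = d + 5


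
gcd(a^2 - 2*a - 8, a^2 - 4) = a + 2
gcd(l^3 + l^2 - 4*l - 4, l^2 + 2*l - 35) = 1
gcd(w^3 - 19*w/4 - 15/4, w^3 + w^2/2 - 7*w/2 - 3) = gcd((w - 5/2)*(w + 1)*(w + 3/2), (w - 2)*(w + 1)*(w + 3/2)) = w^2 + 5*w/2 + 3/2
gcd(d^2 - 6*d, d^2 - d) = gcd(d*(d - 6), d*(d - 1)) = d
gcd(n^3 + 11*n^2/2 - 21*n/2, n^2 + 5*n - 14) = n + 7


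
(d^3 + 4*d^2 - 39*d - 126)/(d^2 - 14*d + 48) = (d^2 + 10*d + 21)/(d - 8)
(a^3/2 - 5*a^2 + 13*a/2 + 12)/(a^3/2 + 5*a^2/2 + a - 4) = (a^3 - 10*a^2 + 13*a + 24)/(a^3 + 5*a^2 + 2*a - 8)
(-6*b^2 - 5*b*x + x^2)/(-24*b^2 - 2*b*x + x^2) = (b + x)/(4*b + x)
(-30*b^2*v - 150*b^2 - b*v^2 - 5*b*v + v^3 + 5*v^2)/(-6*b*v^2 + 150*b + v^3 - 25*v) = (5*b + v)/(v - 5)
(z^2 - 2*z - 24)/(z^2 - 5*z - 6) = (z + 4)/(z + 1)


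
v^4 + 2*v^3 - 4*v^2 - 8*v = v*(v - 2)*(v + 2)^2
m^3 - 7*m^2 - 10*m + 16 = (m - 8)*(m - 1)*(m + 2)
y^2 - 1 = (y - 1)*(y + 1)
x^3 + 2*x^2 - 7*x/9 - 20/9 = (x - 1)*(x + 4/3)*(x + 5/3)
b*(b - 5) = b^2 - 5*b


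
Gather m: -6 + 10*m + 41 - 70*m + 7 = 42 - 60*m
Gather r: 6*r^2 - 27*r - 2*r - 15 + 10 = 6*r^2 - 29*r - 5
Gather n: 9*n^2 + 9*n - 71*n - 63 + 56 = 9*n^2 - 62*n - 7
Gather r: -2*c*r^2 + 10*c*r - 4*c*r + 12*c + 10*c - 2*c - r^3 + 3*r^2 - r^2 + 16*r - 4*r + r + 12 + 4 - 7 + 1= 20*c - r^3 + r^2*(2 - 2*c) + r*(6*c + 13) + 10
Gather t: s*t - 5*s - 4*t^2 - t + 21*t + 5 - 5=-5*s - 4*t^2 + t*(s + 20)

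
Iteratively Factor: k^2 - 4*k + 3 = (k - 3)*(k - 1)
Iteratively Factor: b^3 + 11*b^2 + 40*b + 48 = (b + 3)*(b^2 + 8*b + 16) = (b + 3)*(b + 4)*(b + 4)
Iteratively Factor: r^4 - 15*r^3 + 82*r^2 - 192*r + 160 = (r - 2)*(r^3 - 13*r^2 + 56*r - 80) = (r - 5)*(r - 2)*(r^2 - 8*r + 16) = (r - 5)*(r - 4)*(r - 2)*(r - 4)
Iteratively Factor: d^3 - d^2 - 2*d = (d)*(d^2 - d - 2) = d*(d - 2)*(d + 1)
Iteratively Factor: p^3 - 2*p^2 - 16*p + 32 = (p - 2)*(p^2 - 16) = (p - 4)*(p - 2)*(p + 4)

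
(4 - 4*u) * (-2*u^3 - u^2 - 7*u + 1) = 8*u^4 - 4*u^3 + 24*u^2 - 32*u + 4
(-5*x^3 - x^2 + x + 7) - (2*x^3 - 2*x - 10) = -7*x^3 - x^2 + 3*x + 17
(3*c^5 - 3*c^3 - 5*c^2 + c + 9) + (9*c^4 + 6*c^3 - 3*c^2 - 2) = 3*c^5 + 9*c^4 + 3*c^3 - 8*c^2 + c + 7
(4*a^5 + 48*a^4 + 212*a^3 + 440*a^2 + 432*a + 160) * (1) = 4*a^5 + 48*a^4 + 212*a^3 + 440*a^2 + 432*a + 160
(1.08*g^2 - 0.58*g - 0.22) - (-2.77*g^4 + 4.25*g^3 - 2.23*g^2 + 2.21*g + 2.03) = 2.77*g^4 - 4.25*g^3 + 3.31*g^2 - 2.79*g - 2.25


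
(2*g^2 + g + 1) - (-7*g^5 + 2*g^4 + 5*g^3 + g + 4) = 7*g^5 - 2*g^4 - 5*g^3 + 2*g^2 - 3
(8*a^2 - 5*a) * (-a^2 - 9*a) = -8*a^4 - 67*a^3 + 45*a^2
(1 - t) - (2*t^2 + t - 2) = -2*t^2 - 2*t + 3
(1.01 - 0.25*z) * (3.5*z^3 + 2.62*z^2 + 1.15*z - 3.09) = -0.875*z^4 + 2.88*z^3 + 2.3587*z^2 + 1.934*z - 3.1209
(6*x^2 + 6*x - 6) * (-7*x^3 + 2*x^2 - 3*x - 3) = -42*x^5 - 30*x^4 + 36*x^3 - 48*x^2 + 18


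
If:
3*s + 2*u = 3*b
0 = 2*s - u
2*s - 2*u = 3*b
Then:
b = 0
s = 0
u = 0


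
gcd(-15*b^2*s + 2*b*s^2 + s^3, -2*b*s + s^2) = s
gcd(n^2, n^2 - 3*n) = n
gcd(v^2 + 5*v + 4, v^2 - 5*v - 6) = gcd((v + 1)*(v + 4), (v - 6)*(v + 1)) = v + 1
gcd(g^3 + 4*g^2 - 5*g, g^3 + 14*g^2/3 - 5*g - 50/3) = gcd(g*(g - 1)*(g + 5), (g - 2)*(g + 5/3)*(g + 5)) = g + 5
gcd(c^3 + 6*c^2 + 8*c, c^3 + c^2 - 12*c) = c^2 + 4*c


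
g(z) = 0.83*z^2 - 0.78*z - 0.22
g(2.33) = 2.47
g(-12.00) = 128.66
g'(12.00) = 19.14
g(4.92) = 16.03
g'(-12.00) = -20.70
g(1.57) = 0.60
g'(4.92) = 7.39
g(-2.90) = 9.02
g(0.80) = -0.31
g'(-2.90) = -5.59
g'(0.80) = 0.55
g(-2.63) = 7.57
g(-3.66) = 13.75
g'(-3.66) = -6.86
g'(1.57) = 1.83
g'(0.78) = 0.51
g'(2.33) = 3.09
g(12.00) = 109.94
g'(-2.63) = -5.15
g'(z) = 1.66*z - 0.78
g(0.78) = -0.32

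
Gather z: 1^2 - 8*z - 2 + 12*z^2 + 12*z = 12*z^2 + 4*z - 1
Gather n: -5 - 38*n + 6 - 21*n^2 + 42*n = -21*n^2 + 4*n + 1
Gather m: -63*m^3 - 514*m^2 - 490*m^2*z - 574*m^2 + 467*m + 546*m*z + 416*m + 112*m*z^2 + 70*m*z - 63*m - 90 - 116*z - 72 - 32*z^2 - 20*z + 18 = -63*m^3 + m^2*(-490*z - 1088) + m*(112*z^2 + 616*z + 820) - 32*z^2 - 136*z - 144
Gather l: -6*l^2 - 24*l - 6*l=-6*l^2 - 30*l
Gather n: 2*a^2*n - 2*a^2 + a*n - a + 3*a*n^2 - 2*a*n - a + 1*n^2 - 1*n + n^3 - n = -2*a^2 - 2*a + n^3 + n^2*(3*a + 1) + n*(2*a^2 - a - 2)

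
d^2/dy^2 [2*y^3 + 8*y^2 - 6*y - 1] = 12*y + 16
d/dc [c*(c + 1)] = 2*c + 1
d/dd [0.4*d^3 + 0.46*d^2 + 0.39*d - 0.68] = 1.2*d^2 + 0.92*d + 0.39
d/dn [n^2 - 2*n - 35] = 2*n - 2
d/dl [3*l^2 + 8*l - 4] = 6*l + 8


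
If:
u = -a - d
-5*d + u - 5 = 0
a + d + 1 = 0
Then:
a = -1/5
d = -4/5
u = 1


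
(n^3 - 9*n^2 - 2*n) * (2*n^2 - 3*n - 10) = 2*n^5 - 21*n^4 + 13*n^3 + 96*n^2 + 20*n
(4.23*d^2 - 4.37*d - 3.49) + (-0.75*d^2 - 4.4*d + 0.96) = 3.48*d^2 - 8.77*d - 2.53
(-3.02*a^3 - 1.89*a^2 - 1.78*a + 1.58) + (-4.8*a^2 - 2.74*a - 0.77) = -3.02*a^3 - 6.69*a^2 - 4.52*a + 0.81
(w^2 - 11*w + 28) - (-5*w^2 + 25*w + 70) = 6*w^2 - 36*w - 42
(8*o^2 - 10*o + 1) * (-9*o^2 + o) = -72*o^4 + 98*o^3 - 19*o^2 + o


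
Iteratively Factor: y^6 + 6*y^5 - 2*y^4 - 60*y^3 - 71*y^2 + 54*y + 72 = (y + 2)*(y^5 + 4*y^4 - 10*y^3 - 40*y^2 + 9*y + 36) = (y + 2)*(y + 3)*(y^4 + y^3 - 13*y^2 - y + 12) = (y + 1)*(y + 2)*(y + 3)*(y^3 - 13*y + 12) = (y - 3)*(y + 1)*(y + 2)*(y + 3)*(y^2 + 3*y - 4) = (y - 3)*(y - 1)*(y + 1)*(y + 2)*(y + 3)*(y + 4)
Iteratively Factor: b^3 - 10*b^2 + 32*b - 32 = (b - 4)*(b^2 - 6*b + 8) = (b - 4)^2*(b - 2)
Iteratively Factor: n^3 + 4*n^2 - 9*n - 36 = (n - 3)*(n^2 + 7*n + 12) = (n - 3)*(n + 4)*(n + 3)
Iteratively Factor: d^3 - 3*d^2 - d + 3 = (d + 1)*(d^2 - 4*d + 3) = (d - 3)*(d + 1)*(d - 1)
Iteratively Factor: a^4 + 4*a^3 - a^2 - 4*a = (a + 4)*(a^3 - a) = a*(a + 4)*(a^2 - 1) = a*(a - 1)*(a + 4)*(a + 1)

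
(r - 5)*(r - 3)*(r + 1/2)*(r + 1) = r^4 - 13*r^3/2 + 7*r^2/2 + 37*r/2 + 15/2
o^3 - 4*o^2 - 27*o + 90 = (o - 6)*(o - 3)*(o + 5)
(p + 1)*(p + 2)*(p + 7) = p^3 + 10*p^2 + 23*p + 14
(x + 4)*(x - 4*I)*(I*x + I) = I*x^3 + 4*x^2 + 5*I*x^2 + 20*x + 4*I*x + 16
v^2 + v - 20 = (v - 4)*(v + 5)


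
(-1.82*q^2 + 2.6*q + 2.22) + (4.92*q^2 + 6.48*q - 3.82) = 3.1*q^2 + 9.08*q - 1.6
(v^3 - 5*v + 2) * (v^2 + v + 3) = v^5 + v^4 - 2*v^3 - 3*v^2 - 13*v + 6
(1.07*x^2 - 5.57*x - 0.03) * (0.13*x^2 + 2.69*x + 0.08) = 0.1391*x^4 + 2.1542*x^3 - 14.9016*x^2 - 0.5263*x - 0.0024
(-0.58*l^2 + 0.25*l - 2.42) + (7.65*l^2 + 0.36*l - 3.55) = 7.07*l^2 + 0.61*l - 5.97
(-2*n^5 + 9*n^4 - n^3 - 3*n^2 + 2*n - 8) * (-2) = 4*n^5 - 18*n^4 + 2*n^3 + 6*n^2 - 4*n + 16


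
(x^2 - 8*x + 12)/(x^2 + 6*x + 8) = (x^2 - 8*x + 12)/(x^2 + 6*x + 8)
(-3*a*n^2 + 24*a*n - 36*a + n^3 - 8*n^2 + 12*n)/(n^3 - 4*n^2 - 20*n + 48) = (-3*a + n)/(n + 4)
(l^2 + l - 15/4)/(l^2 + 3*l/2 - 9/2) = (l + 5/2)/(l + 3)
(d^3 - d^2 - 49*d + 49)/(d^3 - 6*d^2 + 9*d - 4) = (d^2 - 49)/(d^2 - 5*d + 4)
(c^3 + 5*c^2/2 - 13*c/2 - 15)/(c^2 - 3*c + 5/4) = 2*(c^2 + 5*c + 6)/(2*c - 1)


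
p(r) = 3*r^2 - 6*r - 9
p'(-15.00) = -96.00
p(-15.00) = 756.00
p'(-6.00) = -42.00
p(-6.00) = 135.00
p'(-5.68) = -40.08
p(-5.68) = 121.87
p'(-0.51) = -9.06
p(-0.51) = -5.16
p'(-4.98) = -35.88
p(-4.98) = 95.28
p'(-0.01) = -6.06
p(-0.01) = -8.94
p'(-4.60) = -33.60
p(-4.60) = 82.08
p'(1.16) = 0.96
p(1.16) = -11.92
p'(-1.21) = -13.26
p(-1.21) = 2.65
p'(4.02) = 18.12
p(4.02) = 15.36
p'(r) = 6*r - 6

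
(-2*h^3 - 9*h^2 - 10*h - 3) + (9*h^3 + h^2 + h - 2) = 7*h^3 - 8*h^2 - 9*h - 5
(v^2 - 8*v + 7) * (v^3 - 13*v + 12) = v^5 - 8*v^4 - 6*v^3 + 116*v^2 - 187*v + 84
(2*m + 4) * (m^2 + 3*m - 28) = 2*m^3 + 10*m^2 - 44*m - 112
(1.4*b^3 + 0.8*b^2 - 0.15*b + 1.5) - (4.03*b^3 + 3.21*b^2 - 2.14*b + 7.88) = -2.63*b^3 - 2.41*b^2 + 1.99*b - 6.38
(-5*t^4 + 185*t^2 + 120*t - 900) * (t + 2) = -5*t^5 - 10*t^4 + 185*t^3 + 490*t^2 - 660*t - 1800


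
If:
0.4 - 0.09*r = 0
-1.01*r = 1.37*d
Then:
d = -3.28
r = 4.44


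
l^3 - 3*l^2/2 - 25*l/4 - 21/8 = (l - 7/2)*(l + 1/2)*(l + 3/2)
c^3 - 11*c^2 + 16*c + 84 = (c - 7)*(c - 6)*(c + 2)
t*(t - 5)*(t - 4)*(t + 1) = t^4 - 8*t^3 + 11*t^2 + 20*t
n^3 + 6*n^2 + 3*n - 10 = (n - 1)*(n + 2)*(n + 5)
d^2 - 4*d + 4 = (d - 2)^2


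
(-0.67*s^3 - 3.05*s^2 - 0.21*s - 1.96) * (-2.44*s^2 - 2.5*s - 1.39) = 1.6348*s^5 + 9.117*s^4 + 9.0687*s^3 + 9.5469*s^2 + 5.1919*s + 2.7244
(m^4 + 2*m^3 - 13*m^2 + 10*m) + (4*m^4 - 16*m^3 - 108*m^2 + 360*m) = 5*m^4 - 14*m^3 - 121*m^2 + 370*m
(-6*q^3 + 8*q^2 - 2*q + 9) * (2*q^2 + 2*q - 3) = -12*q^5 + 4*q^4 + 30*q^3 - 10*q^2 + 24*q - 27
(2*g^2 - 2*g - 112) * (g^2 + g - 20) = 2*g^4 - 154*g^2 - 72*g + 2240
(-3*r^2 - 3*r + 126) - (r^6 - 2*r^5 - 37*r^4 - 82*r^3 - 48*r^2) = -r^6 + 2*r^5 + 37*r^4 + 82*r^3 + 45*r^2 - 3*r + 126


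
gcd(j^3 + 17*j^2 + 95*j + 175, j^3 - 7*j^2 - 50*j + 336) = j + 7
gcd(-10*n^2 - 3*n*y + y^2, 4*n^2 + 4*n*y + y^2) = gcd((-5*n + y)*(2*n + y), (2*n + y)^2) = 2*n + y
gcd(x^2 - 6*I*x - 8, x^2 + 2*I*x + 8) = x - 2*I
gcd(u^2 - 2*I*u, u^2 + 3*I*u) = u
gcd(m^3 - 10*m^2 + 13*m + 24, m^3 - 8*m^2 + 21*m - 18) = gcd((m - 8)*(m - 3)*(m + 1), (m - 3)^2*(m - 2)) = m - 3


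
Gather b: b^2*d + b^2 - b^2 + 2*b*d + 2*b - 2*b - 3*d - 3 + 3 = b^2*d + 2*b*d - 3*d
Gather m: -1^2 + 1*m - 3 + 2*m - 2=3*m - 6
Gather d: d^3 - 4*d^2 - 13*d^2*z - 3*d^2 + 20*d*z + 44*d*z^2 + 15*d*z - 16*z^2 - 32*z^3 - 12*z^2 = d^3 + d^2*(-13*z - 7) + d*(44*z^2 + 35*z) - 32*z^3 - 28*z^2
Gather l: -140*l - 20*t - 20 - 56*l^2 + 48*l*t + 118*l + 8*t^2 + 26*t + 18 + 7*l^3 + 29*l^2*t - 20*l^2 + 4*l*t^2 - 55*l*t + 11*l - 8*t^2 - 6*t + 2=7*l^3 + l^2*(29*t - 76) + l*(4*t^2 - 7*t - 11)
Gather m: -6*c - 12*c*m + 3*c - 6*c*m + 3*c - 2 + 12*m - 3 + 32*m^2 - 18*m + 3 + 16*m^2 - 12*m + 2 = 48*m^2 + m*(-18*c - 18)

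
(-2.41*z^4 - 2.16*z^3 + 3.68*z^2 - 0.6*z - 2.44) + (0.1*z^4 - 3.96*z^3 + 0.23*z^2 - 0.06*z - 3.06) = -2.31*z^4 - 6.12*z^3 + 3.91*z^2 - 0.66*z - 5.5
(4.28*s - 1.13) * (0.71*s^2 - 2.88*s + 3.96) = 3.0388*s^3 - 13.1287*s^2 + 20.2032*s - 4.4748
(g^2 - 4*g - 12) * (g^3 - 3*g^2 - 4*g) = g^5 - 7*g^4 - 4*g^3 + 52*g^2 + 48*g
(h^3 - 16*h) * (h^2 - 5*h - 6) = h^5 - 5*h^4 - 22*h^3 + 80*h^2 + 96*h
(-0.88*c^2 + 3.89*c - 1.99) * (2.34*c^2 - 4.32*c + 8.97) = -2.0592*c^4 + 12.9042*c^3 - 29.355*c^2 + 43.4901*c - 17.8503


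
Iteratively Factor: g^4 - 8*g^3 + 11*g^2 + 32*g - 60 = (g - 2)*(g^3 - 6*g^2 - g + 30) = (g - 2)*(g + 2)*(g^2 - 8*g + 15) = (g - 3)*(g - 2)*(g + 2)*(g - 5)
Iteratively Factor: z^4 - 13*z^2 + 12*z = (z - 3)*(z^3 + 3*z^2 - 4*z) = (z - 3)*(z - 1)*(z^2 + 4*z) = (z - 3)*(z - 1)*(z + 4)*(z)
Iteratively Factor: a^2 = (a)*(a)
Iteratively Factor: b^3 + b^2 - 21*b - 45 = (b - 5)*(b^2 + 6*b + 9) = (b - 5)*(b + 3)*(b + 3)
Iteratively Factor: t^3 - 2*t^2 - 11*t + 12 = (t - 4)*(t^2 + 2*t - 3) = (t - 4)*(t - 1)*(t + 3)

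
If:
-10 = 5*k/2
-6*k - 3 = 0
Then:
No Solution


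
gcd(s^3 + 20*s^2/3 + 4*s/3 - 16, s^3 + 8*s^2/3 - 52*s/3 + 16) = s^2 + 14*s/3 - 8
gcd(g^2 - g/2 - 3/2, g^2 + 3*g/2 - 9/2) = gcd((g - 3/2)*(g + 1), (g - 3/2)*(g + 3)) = g - 3/2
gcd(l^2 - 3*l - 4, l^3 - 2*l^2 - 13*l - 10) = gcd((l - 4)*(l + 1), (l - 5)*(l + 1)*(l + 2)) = l + 1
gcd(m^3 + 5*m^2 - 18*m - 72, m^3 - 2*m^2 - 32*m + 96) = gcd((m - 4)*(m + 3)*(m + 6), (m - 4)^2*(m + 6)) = m^2 + 2*m - 24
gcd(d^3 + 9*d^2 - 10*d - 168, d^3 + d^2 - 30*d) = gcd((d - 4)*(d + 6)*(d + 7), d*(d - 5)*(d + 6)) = d + 6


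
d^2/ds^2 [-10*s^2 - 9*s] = -20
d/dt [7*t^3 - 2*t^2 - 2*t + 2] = 21*t^2 - 4*t - 2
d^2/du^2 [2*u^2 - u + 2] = 4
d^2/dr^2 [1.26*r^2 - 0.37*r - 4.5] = 2.52000000000000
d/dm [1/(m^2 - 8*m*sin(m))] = 2*(4*m*cos(m) - m + 4*sin(m))/(m^2*(m - 8*sin(m))^2)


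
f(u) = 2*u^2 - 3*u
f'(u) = 4*u - 3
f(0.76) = -1.12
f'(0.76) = 0.04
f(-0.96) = 4.72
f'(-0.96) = -6.84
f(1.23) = -0.66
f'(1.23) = 1.92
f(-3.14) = 29.14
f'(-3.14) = -15.56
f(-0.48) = 1.90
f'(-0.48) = -4.92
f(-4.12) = 46.31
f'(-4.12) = -19.48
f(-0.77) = 3.50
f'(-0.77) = -6.08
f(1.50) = 0.00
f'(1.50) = 3.00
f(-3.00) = 27.00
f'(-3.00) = -15.00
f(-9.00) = 189.00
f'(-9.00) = -39.00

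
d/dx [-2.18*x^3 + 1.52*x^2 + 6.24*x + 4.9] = -6.54*x^2 + 3.04*x + 6.24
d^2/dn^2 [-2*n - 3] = 0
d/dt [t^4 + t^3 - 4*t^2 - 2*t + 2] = 4*t^3 + 3*t^2 - 8*t - 2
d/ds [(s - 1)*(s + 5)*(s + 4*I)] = 3*s^2 + 8*s*(1 + I) - 5 + 16*I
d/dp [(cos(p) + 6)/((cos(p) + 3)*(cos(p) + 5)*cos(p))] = 2*(cos(p)^3 + 13*cos(p)^2 + 48*cos(p) + 45)*sin(p)/((cos(p) + 3)^2*(cos(p) + 5)^2*cos(p)^2)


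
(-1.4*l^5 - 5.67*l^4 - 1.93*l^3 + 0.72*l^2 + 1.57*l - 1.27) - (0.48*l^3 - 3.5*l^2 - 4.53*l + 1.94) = -1.4*l^5 - 5.67*l^4 - 2.41*l^3 + 4.22*l^2 + 6.1*l - 3.21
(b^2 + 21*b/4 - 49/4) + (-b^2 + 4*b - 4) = 37*b/4 - 65/4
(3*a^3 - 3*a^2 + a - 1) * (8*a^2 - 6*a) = 24*a^5 - 42*a^4 + 26*a^3 - 14*a^2 + 6*a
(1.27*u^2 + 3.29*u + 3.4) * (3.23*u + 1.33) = 4.1021*u^3 + 12.3158*u^2 + 15.3577*u + 4.522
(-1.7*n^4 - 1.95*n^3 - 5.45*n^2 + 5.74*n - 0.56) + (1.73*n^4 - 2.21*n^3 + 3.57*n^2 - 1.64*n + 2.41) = 0.03*n^4 - 4.16*n^3 - 1.88*n^2 + 4.1*n + 1.85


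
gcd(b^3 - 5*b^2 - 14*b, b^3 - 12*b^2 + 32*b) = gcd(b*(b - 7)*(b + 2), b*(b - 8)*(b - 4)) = b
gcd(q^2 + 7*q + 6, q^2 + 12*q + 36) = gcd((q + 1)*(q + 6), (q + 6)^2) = q + 6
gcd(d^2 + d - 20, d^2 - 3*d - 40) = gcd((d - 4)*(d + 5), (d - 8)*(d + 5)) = d + 5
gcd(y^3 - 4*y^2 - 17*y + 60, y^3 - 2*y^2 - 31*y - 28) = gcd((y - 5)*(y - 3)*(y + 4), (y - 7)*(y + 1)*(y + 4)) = y + 4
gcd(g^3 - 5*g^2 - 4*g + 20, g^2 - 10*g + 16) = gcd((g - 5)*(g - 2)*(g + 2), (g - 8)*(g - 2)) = g - 2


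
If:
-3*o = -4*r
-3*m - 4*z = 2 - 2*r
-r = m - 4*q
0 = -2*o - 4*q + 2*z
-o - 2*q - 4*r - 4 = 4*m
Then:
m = 58/31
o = -88/31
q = -2/31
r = -66/31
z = -92/31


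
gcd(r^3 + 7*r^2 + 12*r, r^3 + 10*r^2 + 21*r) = r^2 + 3*r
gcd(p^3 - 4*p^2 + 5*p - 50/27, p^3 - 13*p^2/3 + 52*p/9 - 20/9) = p^2 - 7*p/3 + 10/9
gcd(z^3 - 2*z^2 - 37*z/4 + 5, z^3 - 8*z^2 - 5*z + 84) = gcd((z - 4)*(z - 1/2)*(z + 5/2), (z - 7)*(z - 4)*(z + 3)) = z - 4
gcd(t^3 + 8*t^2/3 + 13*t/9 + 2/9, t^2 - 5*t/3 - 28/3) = 1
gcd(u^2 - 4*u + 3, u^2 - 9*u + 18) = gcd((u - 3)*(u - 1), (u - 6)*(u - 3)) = u - 3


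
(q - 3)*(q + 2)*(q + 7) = q^3 + 6*q^2 - 13*q - 42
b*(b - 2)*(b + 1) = b^3 - b^2 - 2*b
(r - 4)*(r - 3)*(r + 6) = r^3 - r^2 - 30*r + 72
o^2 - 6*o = o*(o - 6)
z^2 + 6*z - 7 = (z - 1)*(z + 7)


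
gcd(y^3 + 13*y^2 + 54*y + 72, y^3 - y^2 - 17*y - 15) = y + 3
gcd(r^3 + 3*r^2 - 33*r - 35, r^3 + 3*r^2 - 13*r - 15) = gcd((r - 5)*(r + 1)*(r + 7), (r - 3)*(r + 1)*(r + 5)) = r + 1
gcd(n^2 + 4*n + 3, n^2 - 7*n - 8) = n + 1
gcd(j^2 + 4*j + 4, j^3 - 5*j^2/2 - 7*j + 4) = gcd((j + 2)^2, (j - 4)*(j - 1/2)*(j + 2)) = j + 2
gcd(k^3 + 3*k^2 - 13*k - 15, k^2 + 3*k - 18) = k - 3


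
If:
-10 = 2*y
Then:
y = -5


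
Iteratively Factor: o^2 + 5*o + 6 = (o + 2)*(o + 3)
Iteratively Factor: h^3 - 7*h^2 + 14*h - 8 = (h - 1)*(h^2 - 6*h + 8) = (h - 4)*(h - 1)*(h - 2)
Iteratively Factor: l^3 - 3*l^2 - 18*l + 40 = (l + 4)*(l^2 - 7*l + 10) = (l - 5)*(l + 4)*(l - 2)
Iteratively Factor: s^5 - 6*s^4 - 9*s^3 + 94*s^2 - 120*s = (s - 3)*(s^4 - 3*s^3 - 18*s^2 + 40*s) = (s - 5)*(s - 3)*(s^3 + 2*s^2 - 8*s) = (s - 5)*(s - 3)*(s + 4)*(s^2 - 2*s) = (s - 5)*(s - 3)*(s - 2)*(s + 4)*(s)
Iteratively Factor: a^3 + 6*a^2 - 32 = (a + 4)*(a^2 + 2*a - 8) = (a - 2)*(a + 4)*(a + 4)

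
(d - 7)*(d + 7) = d^2 - 49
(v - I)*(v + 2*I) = v^2 + I*v + 2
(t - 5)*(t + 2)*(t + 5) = t^3 + 2*t^2 - 25*t - 50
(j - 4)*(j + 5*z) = j^2 + 5*j*z - 4*j - 20*z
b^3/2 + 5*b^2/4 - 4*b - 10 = (b/2 + sqrt(2))*(b + 5/2)*(b - 2*sqrt(2))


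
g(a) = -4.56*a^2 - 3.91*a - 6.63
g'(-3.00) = 23.45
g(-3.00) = -35.94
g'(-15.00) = 132.89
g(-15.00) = -973.98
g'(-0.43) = 0.01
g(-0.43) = -5.79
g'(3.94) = -39.84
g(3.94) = -92.82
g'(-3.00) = 23.45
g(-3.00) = -35.94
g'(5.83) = -57.08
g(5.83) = -184.41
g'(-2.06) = 14.88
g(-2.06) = -17.93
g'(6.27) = -61.09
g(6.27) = -210.41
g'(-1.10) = 6.12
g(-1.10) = -7.85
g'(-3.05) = 23.91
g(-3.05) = -37.12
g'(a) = -9.12*a - 3.91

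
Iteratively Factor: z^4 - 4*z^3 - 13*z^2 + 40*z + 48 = (z + 1)*(z^3 - 5*z^2 - 8*z + 48) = (z - 4)*(z + 1)*(z^2 - z - 12) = (z - 4)^2*(z + 1)*(z + 3)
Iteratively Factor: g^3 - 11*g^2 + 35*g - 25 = (g - 5)*(g^2 - 6*g + 5) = (g - 5)^2*(g - 1)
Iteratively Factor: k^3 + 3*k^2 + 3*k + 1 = (k + 1)*(k^2 + 2*k + 1) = (k + 1)^2*(k + 1)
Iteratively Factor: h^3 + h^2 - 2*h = (h - 1)*(h^2 + 2*h) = (h - 1)*(h + 2)*(h)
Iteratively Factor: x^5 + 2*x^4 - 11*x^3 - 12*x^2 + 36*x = (x - 2)*(x^4 + 4*x^3 - 3*x^2 - 18*x) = (x - 2)^2*(x^3 + 6*x^2 + 9*x) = (x - 2)^2*(x + 3)*(x^2 + 3*x) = (x - 2)^2*(x + 3)^2*(x)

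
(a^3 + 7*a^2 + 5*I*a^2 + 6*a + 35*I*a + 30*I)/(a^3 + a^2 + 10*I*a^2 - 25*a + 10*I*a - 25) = (a + 6)/(a + 5*I)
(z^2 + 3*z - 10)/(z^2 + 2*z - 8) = (z + 5)/(z + 4)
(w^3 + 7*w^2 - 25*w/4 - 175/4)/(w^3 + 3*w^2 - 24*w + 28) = (w^2 - 25/4)/(w^2 - 4*w + 4)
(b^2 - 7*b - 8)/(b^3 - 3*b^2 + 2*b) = (b^2 - 7*b - 8)/(b*(b^2 - 3*b + 2))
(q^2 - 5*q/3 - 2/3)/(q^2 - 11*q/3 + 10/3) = (3*q + 1)/(3*q - 5)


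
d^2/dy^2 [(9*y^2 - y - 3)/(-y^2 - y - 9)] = 4*(5*y^3 + 126*y^2 - 9*y - 381)/(y^6 + 3*y^5 + 30*y^4 + 55*y^3 + 270*y^2 + 243*y + 729)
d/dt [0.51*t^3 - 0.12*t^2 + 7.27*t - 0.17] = 1.53*t^2 - 0.24*t + 7.27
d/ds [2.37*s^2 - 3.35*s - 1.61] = 4.74*s - 3.35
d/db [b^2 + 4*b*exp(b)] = 4*b*exp(b) + 2*b + 4*exp(b)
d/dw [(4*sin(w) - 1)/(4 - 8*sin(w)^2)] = 2*(-sin(w) - cos(2*w) + 2)*cos(w)/(cos(4*w) + 1)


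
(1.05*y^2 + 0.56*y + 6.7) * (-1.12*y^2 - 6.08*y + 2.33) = -1.176*y^4 - 7.0112*y^3 - 8.4623*y^2 - 39.4312*y + 15.611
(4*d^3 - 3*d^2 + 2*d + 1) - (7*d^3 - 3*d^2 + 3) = -3*d^3 + 2*d - 2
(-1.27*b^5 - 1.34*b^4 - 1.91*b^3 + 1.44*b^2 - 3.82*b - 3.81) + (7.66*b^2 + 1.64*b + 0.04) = -1.27*b^5 - 1.34*b^4 - 1.91*b^3 + 9.1*b^2 - 2.18*b - 3.77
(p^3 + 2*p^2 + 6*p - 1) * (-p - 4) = -p^4 - 6*p^3 - 14*p^2 - 23*p + 4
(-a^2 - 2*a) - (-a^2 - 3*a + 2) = a - 2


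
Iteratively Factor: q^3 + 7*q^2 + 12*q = (q)*(q^2 + 7*q + 12) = q*(q + 3)*(q + 4)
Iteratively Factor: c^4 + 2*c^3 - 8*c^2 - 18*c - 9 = (c - 3)*(c^3 + 5*c^2 + 7*c + 3) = (c - 3)*(c + 3)*(c^2 + 2*c + 1) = (c - 3)*(c + 1)*(c + 3)*(c + 1)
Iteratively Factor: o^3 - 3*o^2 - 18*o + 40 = (o - 5)*(o^2 + 2*o - 8) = (o - 5)*(o + 4)*(o - 2)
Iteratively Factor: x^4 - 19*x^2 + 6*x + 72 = (x - 3)*(x^3 + 3*x^2 - 10*x - 24) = (x - 3)*(x + 2)*(x^2 + x - 12) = (x - 3)*(x + 2)*(x + 4)*(x - 3)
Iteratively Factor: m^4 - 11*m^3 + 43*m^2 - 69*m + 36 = (m - 4)*(m^3 - 7*m^2 + 15*m - 9) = (m - 4)*(m - 1)*(m^2 - 6*m + 9) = (m - 4)*(m - 3)*(m - 1)*(m - 3)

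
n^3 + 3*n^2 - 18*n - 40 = (n - 4)*(n + 2)*(n + 5)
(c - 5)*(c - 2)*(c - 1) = c^3 - 8*c^2 + 17*c - 10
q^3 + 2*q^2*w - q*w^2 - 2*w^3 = (q - w)*(q + w)*(q + 2*w)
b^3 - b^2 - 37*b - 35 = (b - 7)*(b + 1)*(b + 5)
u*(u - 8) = u^2 - 8*u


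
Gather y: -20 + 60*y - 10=60*y - 30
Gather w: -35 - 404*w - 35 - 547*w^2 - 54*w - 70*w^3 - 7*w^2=-70*w^3 - 554*w^2 - 458*w - 70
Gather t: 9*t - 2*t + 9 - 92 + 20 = 7*t - 63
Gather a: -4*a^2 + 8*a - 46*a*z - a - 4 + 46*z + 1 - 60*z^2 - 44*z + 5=-4*a^2 + a*(7 - 46*z) - 60*z^2 + 2*z + 2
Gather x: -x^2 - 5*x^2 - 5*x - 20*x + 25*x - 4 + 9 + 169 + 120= 294 - 6*x^2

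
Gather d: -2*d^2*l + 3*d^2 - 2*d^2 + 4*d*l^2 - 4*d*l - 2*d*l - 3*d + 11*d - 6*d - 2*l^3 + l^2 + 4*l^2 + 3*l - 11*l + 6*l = d^2*(1 - 2*l) + d*(4*l^2 - 6*l + 2) - 2*l^3 + 5*l^2 - 2*l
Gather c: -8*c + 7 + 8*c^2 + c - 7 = 8*c^2 - 7*c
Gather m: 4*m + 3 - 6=4*m - 3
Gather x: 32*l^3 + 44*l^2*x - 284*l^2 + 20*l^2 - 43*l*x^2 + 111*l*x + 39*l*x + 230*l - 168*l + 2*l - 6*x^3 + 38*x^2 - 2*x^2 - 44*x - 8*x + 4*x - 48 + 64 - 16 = 32*l^3 - 264*l^2 + 64*l - 6*x^3 + x^2*(36 - 43*l) + x*(44*l^2 + 150*l - 48)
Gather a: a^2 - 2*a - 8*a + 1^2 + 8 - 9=a^2 - 10*a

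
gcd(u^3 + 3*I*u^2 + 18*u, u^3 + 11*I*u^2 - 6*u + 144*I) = u^2 + 3*I*u + 18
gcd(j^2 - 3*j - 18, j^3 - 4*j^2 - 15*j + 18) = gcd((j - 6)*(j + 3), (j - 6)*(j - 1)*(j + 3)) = j^2 - 3*j - 18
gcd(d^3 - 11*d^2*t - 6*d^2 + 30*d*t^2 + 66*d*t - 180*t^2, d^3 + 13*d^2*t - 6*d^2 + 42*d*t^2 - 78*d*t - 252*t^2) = d - 6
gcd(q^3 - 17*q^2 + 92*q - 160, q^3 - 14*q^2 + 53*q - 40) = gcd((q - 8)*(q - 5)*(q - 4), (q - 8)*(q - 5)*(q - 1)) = q^2 - 13*q + 40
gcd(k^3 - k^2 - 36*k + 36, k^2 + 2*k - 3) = k - 1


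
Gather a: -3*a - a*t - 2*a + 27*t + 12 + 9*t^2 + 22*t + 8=a*(-t - 5) + 9*t^2 + 49*t + 20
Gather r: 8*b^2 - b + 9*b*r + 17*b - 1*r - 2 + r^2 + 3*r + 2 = 8*b^2 + 16*b + r^2 + r*(9*b + 2)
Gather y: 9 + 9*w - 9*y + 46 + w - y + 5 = 10*w - 10*y + 60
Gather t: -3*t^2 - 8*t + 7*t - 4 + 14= -3*t^2 - t + 10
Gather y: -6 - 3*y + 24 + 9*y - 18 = 6*y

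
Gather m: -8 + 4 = -4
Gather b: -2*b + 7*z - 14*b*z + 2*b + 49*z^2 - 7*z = -14*b*z + 49*z^2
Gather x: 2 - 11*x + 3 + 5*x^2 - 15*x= 5*x^2 - 26*x + 5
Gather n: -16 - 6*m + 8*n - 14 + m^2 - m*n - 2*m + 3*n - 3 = m^2 - 8*m + n*(11 - m) - 33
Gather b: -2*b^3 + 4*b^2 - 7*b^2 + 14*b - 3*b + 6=-2*b^3 - 3*b^2 + 11*b + 6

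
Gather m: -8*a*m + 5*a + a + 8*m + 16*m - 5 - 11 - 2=6*a + m*(24 - 8*a) - 18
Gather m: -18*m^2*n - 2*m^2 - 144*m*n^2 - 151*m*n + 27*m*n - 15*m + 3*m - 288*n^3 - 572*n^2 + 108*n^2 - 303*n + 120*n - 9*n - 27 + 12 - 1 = m^2*(-18*n - 2) + m*(-144*n^2 - 124*n - 12) - 288*n^3 - 464*n^2 - 192*n - 16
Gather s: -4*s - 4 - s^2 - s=-s^2 - 5*s - 4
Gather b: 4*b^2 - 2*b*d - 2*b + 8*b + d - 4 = 4*b^2 + b*(6 - 2*d) + d - 4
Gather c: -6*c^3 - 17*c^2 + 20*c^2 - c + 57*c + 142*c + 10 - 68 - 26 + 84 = -6*c^3 + 3*c^2 + 198*c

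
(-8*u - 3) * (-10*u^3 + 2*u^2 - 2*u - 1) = 80*u^4 + 14*u^3 + 10*u^2 + 14*u + 3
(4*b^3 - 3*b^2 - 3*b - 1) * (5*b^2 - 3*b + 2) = 20*b^5 - 27*b^4 + 2*b^3 - 2*b^2 - 3*b - 2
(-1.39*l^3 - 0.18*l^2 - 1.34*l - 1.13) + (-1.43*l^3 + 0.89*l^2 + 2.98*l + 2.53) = -2.82*l^3 + 0.71*l^2 + 1.64*l + 1.4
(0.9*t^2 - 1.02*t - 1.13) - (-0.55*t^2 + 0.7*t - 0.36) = 1.45*t^2 - 1.72*t - 0.77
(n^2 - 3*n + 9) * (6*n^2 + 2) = 6*n^4 - 18*n^3 + 56*n^2 - 6*n + 18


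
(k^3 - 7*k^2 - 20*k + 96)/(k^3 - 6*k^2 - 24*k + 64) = (k - 3)/(k - 2)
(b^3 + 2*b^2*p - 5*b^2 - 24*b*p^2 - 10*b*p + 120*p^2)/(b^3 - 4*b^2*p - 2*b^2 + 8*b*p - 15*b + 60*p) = (b + 6*p)/(b + 3)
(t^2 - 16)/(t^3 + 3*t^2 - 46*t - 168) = (t - 4)/(t^2 - t - 42)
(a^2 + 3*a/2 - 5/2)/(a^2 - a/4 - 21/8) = 4*(-2*a^2 - 3*a + 5)/(-8*a^2 + 2*a + 21)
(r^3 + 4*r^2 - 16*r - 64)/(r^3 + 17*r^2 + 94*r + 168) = (r^2 - 16)/(r^2 + 13*r + 42)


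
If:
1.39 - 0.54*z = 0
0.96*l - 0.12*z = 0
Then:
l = 0.32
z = 2.57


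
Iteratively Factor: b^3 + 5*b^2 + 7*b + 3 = (b + 1)*(b^2 + 4*b + 3) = (b + 1)^2*(b + 3)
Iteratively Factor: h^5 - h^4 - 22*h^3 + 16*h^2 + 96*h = (h + 4)*(h^4 - 5*h^3 - 2*h^2 + 24*h) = (h + 2)*(h + 4)*(h^3 - 7*h^2 + 12*h) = (h - 4)*(h + 2)*(h + 4)*(h^2 - 3*h) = h*(h - 4)*(h + 2)*(h + 4)*(h - 3)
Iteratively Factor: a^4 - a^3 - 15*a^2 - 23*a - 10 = (a + 1)*(a^3 - 2*a^2 - 13*a - 10) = (a + 1)^2*(a^2 - 3*a - 10) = (a - 5)*(a + 1)^2*(a + 2)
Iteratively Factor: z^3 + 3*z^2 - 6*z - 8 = (z + 4)*(z^2 - z - 2) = (z - 2)*(z + 4)*(z + 1)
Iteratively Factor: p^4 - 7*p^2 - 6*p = (p + 1)*(p^3 - p^2 - 6*p) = (p - 3)*(p + 1)*(p^2 + 2*p) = (p - 3)*(p + 1)*(p + 2)*(p)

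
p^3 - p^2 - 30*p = p*(p - 6)*(p + 5)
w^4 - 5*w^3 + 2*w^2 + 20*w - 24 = (w - 3)*(w - 2)^2*(w + 2)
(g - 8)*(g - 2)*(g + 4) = g^3 - 6*g^2 - 24*g + 64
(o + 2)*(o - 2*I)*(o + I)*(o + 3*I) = o^4 + 2*o^3 + 2*I*o^3 + 5*o^2 + 4*I*o^2 + 10*o + 6*I*o + 12*I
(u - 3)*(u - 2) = u^2 - 5*u + 6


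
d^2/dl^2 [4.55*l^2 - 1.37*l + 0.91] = 9.10000000000000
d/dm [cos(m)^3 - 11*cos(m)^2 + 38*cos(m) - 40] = (-3*cos(m)^2 + 22*cos(m) - 38)*sin(m)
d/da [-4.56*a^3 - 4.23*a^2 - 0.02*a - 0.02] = -13.68*a^2 - 8.46*a - 0.02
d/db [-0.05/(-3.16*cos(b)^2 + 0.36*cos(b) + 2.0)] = (0.316*cos(b) - 0.018)*sin(b)/(-3.16*cos(b)^2 + 0.36*cos(b) + 2.0)^2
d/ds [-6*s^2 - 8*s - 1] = -12*s - 8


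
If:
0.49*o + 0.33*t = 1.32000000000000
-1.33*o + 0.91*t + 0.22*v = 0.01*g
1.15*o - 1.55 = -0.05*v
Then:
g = 33.6574440052701*v + 2.61923583662714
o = 1.34782608695652 - 0.0434782608695652*v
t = 0.0645586297760211*v + 1.99868247694335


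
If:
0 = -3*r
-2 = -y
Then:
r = 0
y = 2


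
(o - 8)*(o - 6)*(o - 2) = o^3 - 16*o^2 + 76*o - 96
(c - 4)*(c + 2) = c^2 - 2*c - 8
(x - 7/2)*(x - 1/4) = x^2 - 15*x/4 + 7/8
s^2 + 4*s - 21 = (s - 3)*(s + 7)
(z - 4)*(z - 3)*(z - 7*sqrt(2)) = z^3 - 7*sqrt(2)*z^2 - 7*z^2 + 12*z + 49*sqrt(2)*z - 84*sqrt(2)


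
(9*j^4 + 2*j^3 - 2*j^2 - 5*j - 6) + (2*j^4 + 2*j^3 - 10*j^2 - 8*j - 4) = 11*j^4 + 4*j^3 - 12*j^2 - 13*j - 10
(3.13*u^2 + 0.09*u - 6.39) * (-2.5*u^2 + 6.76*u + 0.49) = -7.825*u^4 + 20.9338*u^3 + 18.1171*u^2 - 43.1523*u - 3.1311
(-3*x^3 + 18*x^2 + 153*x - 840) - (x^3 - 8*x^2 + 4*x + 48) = -4*x^3 + 26*x^2 + 149*x - 888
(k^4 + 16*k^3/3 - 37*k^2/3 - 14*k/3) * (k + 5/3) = k^5 + 7*k^4 - 31*k^3/9 - 227*k^2/9 - 70*k/9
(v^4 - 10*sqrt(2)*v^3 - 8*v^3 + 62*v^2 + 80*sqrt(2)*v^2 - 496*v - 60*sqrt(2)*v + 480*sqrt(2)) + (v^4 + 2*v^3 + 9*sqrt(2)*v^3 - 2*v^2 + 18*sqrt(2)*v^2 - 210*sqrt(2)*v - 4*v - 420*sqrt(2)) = 2*v^4 - 6*v^3 - sqrt(2)*v^3 + 60*v^2 + 98*sqrt(2)*v^2 - 500*v - 270*sqrt(2)*v + 60*sqrt(2)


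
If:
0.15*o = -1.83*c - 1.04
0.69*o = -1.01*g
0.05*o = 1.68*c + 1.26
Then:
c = -0.70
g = -1.11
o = 1.63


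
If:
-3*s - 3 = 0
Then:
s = -1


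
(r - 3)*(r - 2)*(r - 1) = r^3 - 6*r^2 + 11*r - 6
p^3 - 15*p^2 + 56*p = p*(p - 8)*(p - 7)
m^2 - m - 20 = (m - 5)*(m + 4)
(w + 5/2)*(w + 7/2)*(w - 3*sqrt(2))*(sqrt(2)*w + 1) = sqrt(2)*w^4 - 5*w^3 + 6*sqrt(2)*w^3 - 30*w^2 + 23*sqrt(2)*w^2/4 - 175*w/4 - 18*sqrt(2)*w - 105*sqrt(2)/4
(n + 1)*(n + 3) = n^2 + 4*n + 3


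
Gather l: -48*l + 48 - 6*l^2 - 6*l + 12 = -6*l^2 - 54*l + 60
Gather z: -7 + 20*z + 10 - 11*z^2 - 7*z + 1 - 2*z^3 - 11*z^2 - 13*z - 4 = -2*z^3 - 22*z^2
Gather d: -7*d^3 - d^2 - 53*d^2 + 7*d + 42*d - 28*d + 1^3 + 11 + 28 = -7*d^3 - 54*d^2 + 21*d + 40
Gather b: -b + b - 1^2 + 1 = 0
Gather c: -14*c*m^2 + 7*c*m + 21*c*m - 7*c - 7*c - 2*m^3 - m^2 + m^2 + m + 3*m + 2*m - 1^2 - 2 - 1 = c*(-14*m^2 + 28*m - 14) - 2*m^3 + 6*m - 4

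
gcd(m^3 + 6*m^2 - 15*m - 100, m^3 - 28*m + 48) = m - 4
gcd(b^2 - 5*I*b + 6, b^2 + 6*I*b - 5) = b + I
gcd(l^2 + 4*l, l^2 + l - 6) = 1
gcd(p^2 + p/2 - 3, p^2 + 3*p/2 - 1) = p + 2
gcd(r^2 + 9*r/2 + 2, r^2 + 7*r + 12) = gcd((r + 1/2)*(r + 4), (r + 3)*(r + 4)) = r + 4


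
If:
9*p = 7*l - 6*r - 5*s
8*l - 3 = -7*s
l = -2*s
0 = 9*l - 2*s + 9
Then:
No Solution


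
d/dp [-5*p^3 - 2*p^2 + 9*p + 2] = -15*p^2 - 4*p + 9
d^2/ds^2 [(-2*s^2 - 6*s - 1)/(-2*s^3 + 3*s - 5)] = 2*(8*s^6 + 72*s^5 + 60*s^4 - 104*s^3 - 378*s^2 - 30*s + 149)/(8*s^9 - 36*s^7 + 60*s^6 + 54*s^5 - 180*s^4 + 123*s^3 + 135*s^2 - 225*s + 125)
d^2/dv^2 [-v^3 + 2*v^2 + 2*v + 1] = 4 - 6*v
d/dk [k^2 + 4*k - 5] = 2*k + 4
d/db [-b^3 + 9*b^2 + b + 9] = -3*b^2 + 18*b + 1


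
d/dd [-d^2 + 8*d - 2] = 8 - 2*d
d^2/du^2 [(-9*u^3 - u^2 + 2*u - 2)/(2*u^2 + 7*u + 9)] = 2*(-257*u^3 - 1671*u^2 - 2379*u - 269)/(8*u^6 + 84*u^5 + 402*u^4 + 1099*u^3 + 1809*u^2 + 1701*u + 729)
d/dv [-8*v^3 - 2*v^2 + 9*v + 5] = -24*v^2 - 4*v + 9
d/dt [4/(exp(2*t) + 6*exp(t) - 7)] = 8*(-exp(t) - 3)*exp(t)/(exp(2*t) + 6*exp(t) - 7)^2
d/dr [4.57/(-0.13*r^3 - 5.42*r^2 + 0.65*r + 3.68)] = (1.7823*r^2 + 49.5388*r - 2.9705)/(0.13*r^3 + 5.42*r^2 - 0.65*r - 3.68)^2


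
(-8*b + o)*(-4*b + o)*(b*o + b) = 32*b^3*o + 32*b^3 - 12*b^2*o^2 - 12*b^2*o + b*o^3 + b*o^2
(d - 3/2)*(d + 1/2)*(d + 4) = d^3 + 3*d^2 - 19*d/4 - 3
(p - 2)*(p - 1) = p^2 - 3*p + 2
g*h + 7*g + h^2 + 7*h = (g + h)*(h + 7)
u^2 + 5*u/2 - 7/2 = (u - 1)*(u + 7/2)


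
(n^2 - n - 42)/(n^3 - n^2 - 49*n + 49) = (n + 6)/(n^2 + 6*n - 7)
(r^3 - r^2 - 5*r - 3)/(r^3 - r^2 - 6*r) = (r^2 + 2*r + 1)/(r*(r + 2))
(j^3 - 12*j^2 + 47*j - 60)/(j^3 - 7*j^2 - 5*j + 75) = (j^2 - 7*j + 12)/(j^2 - 2*j - 15)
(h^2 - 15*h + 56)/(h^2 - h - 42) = (h - 8)/(h + 6)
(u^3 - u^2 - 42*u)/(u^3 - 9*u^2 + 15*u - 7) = u*(u + 6)/(u^2 - 2*u + 1)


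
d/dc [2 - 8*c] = -8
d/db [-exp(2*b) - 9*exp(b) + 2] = (-2*exp(b) - 9)*exp(b)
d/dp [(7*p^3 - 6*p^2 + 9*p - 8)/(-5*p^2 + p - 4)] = (-35*p^4 + 14*p^3 - 45*p^2 - 32*p - 28)/(25*p^4 - 10*p^3 + 41*p^2 - 8*p + 16)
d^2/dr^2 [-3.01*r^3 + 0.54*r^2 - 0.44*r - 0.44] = 1.08 - 18.06*r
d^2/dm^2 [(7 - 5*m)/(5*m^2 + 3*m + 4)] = 2*(-(5*m - 7)*(10*m + 3)^2 + 5*(15*m - 4)*(5*m^2 + 3*m + 4))/(5*m^2 + 3*m + 4)^3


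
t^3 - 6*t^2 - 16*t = t*(t - 8)*(t + 2)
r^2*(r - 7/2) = r^3 - 7*r^2/2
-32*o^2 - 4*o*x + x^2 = (-8*o + x)*(4*o + x)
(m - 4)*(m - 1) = m^2 - 5*m + 4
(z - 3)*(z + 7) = z^2 + 4*z - 21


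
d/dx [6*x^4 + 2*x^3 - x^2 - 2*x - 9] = 24*x^3 + 6*x^2 - 2*x - 2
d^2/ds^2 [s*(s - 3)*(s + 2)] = 6*s - 2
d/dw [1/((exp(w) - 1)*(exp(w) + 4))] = (-2*exp(w) - 3)*exp(w)/(exp(4*w) + 6*exp(3*w) + exp(2*w) - 24*exp(w) + 16)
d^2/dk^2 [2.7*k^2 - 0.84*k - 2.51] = 5.40000000000000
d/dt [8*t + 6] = 8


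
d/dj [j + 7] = 1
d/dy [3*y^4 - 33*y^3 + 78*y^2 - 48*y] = 12*y^3 - 99*y^2 + 156*y - 48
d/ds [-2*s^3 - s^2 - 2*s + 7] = -6*s^2 - 2*s - 2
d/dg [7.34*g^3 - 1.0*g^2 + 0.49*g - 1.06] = 22.02*g^2 - 2.0*g + 0.49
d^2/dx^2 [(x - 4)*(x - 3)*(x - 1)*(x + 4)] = 12*x^2 - 24*x - 26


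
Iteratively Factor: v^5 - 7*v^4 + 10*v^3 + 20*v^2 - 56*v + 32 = (v + 2)*(v^4 - 9*v^3 + 28*v^2 - 36*v + 16) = (v - 4)*(v + 2)*(v^3 - 5*v^2 + 8*v - 4) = (v - 4)*(v - 2)*(v + 2)*(v^2 - 3*v + 2) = (v - 4)*(v - 2)^2*(v + 2)*(v - 1)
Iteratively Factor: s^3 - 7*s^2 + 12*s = (s)*(s^2 - 7*s + 12) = s*(s - 3)*(s - 4)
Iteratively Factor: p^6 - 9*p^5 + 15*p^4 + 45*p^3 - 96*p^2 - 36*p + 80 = (p + 2)*(p^5 - 11*p^4 + 37*p^3 - 29*p^2 - 38*p + 40) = (p - 1)*(p + 2)*(p^4 - 10*p^3 + 27*p^2 - 2*p - 40) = (p - 4)*(p - 1)*(p + 2)*(p^3 - 6*p^2 + 3*p + 10) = (p - 4)*(p - 1)*(p + 1)*(p + 2)*(p^2 - 7*p + 10) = (p - 5)*(p - 4)*(p - 1)*(p + 1)*(p + 2)*(p - 2)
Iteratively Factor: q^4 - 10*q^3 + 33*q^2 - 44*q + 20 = (q - 2)*(q^3 - 8*q^2 + 17*q - 10) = (q - 2)^2*(q^2 - 6*q + 5) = (q - 2)^2*(q - 1)*(q - 5)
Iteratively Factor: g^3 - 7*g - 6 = (g + 1)*(g^2 - g - 6) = (g - 3)*(g + 1)*(g + 2)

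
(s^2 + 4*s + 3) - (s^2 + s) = 3*s + 3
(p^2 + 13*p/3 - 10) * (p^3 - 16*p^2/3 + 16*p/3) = p^5 - p^4 - 250*p^3/9 + 688*p^2/9 - 160*p/3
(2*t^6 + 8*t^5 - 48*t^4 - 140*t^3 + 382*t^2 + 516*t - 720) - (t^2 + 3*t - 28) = 2*t^6 + 8*t^5 - 48*t^4 - 140*t^3 + 381*t^2 + 513*t - 692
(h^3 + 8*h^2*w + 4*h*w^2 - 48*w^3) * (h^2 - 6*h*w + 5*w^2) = h^5 + 2*h^4*w - 39*h^3*w^2 - 32*h^2*w^3 + 308*h*w^4 - 240*w^5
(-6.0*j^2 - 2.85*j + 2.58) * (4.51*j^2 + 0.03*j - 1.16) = -27.06*j^4 - 13.0335*j^3 + 18.5103*j^2 + 3.3834*j - 2.9928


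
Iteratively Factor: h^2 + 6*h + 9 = (h + 3)*(h + 3)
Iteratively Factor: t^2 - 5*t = (t - 5)*(t)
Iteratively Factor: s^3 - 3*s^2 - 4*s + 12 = (s - 2)*(s^2 - s - 6) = (s - 3)*(s - 2)*(s + 2)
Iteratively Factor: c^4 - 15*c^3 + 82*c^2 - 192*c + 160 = (c - 4)*(c^3 - 11*c^2 + 38*c - 40) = (c - 4)^2*(c^2 - 7*c + 10) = (c - 4)^2*(c - 2)*(c - 5)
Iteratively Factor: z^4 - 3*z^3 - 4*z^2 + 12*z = (z - 3)*(z^3 - 4*z) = (z - 3)*(z - 2)*(z^2 + 2*z) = z*(z - 3)*(z - 2)*(z + 2)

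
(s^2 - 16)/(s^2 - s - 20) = (s - 4)/(s - 5)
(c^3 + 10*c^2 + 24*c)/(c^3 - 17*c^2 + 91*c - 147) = c*(c^2 + 10*c + 24)/(c^3 - 17*c^2 + 91*c - 147)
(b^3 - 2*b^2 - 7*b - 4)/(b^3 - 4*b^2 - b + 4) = (b + 1)/(b - 1)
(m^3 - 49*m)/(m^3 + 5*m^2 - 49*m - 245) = m/(m + 5)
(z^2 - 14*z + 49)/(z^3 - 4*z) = (z^2 - 14*z + 49)/(z*(z^2 - 4))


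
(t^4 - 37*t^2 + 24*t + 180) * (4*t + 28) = 4*t^5 + 28*t^4 - 148*t^3 - 940*t^2 + 1392*t + 5040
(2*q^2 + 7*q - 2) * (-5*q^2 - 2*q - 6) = -10*q^4 - 39*q^3 - 16*q^2 - 38*q + 12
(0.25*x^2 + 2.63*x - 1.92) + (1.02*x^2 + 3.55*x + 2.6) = 1.27*x^2 + 6.18*x + 0.68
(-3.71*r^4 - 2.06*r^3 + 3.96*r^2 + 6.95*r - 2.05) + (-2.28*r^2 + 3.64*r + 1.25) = -3.71*r^4 - 2.06*r^3 + 1.68*r^2 + 10.59*r - 0.8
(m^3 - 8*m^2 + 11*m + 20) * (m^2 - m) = m^5 - 9*m^4 + 19*m^3 + 9*m^2 - 20*m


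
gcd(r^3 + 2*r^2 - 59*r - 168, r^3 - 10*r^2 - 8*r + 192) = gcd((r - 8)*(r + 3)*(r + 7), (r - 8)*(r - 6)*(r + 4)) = r - 8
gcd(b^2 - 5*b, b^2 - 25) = b - 5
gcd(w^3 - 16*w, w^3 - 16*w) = w^3 - 16*w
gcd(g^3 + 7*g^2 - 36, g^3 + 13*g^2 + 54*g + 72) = g^2 + 9*g + 18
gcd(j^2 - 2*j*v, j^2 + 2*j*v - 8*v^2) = -j + 2*v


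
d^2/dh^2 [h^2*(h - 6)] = 6*h - 12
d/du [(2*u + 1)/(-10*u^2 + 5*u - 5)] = (4*u^2 + 4*u - 3)/(5*(4*u^4 - 4*u^3 + 5*u^2 - 2*u + 1))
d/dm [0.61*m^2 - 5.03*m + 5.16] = 1.22*m - 5.03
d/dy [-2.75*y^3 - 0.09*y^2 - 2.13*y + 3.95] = -8.25*y^2 - 0.18*y - 2.13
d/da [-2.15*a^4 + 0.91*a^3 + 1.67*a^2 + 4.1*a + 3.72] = -8.6*a^3 + 2.73*a^2 + 3.34*a + 4.1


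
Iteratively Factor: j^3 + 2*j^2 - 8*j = (j - 2)*(j^2 + 4*j) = (j - 2)*(j + 4)*(j)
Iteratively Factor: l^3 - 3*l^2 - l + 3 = (l + 1)*(l^2 - 4*l + 3) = (l - 3)*(l + 1)*(l - 1)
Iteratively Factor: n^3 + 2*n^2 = (n + 2)*(n^2) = n*(n + 2)*(n)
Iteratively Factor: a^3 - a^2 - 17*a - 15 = (a + 1)*(a^2 - 2*a - 15) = (a - 5)*(a + 1)*(a + 3)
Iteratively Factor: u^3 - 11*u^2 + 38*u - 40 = (u - 5)*(u^2 - 6*u + 8) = (u - 5)*(u - 4)*(u - 2)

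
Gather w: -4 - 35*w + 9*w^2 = 9*w^2 - 35*w - 4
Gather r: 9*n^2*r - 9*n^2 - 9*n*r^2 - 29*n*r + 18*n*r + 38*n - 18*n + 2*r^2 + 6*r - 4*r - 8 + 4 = -9*n^2 + 20*n + r^2*(2 - 9*n) + r*(9*n^2 - 11*n + 2) - 4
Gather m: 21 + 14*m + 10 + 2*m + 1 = 16*m + 32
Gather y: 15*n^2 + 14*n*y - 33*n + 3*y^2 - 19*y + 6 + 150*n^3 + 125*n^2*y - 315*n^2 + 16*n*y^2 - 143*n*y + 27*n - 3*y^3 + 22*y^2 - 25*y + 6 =150*n^3 - 300*n^2 - 6*n - 3*y^3 + y^2*(16*n + 25) + y*(125*n^2 - 129*n - 44) + 12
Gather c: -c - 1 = -c - 1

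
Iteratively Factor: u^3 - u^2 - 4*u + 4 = (u - 1)*(u^2 - 4) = (u - 2)*(u - 1)*(u + 2)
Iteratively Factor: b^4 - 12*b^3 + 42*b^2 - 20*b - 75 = (b + 1)*(b^3 - 13*b^2 + 55*b - 75) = (b - 5)*(b + 1)*(b^2 - 8*b + 15) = (b - 5)^2*(b + 1)*(b - 3)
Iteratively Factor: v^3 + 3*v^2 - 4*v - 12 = (v + 3)*(v^2 - 4) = (v - 2)*(v + 3)*(v + 2)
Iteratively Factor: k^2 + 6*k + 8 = (k + 2)*(k + 4)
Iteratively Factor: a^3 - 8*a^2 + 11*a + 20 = (a - 5)*(a^2 - 3*a - 4) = (a - 5)*(a - 4)*(a + 1)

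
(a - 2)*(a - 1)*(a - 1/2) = a^3 - 7*a^2/2 + 7*a/2 - 1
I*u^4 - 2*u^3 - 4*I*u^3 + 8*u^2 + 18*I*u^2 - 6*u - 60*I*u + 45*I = (u - 3)*(u - 3*I)*(u + 5*I)*(I*u - I)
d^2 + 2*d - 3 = (d - 1)*(d + 3)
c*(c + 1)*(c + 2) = c^3 + 3*c^2 + 2*c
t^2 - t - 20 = (t - 5)*(t + 4)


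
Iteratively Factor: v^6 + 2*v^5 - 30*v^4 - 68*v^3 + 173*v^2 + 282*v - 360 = (v + 3)*(v^5 - v^4 - 27*v^3 + 13*v^2 + 134*v - 120) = (v + 3)*(v + 4)*(v^4 - 5*v^3 - 7*v^2 + 41*v - 30) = (v - 5)*(v + 3)*(v + 4)*(v^3 - 7*v + 6) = (v - 5)*(v - 2)*(v + 3)*(v + 4)*(v^2 + 2*v - 3) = (v - 5)*(v - 2)*(v + 3)^2*(v + 4)*(v - 1)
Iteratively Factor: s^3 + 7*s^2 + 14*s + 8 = (s + 4)*(s^2 + 3*s + 2) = (s + 2)*(s + 4)*(s + 1)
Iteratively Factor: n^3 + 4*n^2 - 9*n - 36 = (n - 3)*(n^2 + 7*n + 12) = (n - 3)*(n + 3)*(n + 4)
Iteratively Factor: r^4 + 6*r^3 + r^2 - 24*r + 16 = (r + 4)*(r^3 + 2*r^2 - 7*r + 4) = (r - 1)*(r + 4)*(r^2 + 3*r - 4) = (r - 1)^2*(r + 4)*(r + 4)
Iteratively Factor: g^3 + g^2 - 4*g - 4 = (g + 1)*(g^2 - 4) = (g - 2)*(g + 1)*(g + 2)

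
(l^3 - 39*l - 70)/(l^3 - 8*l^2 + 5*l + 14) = (l^2 + 7*l + 10)/(l^2 - l - 2)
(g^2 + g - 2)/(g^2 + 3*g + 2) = (g - 1)/(g + 1)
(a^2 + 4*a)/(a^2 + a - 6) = a*(a + 4)/(a^2 + a - 6)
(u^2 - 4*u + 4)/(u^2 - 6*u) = (u^2 - 4*u + 4)/(u*(u - 6))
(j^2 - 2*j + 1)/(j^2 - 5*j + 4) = (j - 1)/(j - 4)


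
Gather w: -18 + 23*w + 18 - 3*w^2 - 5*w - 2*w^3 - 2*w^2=-2*w^3 - 5*w^2 + 18*w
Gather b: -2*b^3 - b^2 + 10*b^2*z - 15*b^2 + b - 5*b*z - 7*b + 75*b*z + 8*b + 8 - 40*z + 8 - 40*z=-2*b^3 + b^2*(10*z - 16) + b*(70*z + 2) - 80*z + 16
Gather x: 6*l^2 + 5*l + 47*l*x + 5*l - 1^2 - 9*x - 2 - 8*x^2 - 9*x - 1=6*l^2 + 10*l - 8*x^2 + x*(47*l - 18) - 4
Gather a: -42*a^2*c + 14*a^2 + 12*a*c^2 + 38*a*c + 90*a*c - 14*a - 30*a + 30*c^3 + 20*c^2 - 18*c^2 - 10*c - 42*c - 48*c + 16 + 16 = a^2*(14 - 42*c) + a*(12*c^2 + 128*c - 44) + 30*c^3 + 2*c^2 - 100*c + 32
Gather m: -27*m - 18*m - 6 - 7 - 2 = -45*m - 15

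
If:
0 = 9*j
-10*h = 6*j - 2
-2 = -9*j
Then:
No Solution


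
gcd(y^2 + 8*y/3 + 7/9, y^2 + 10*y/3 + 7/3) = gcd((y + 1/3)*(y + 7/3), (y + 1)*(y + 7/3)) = y + 7/3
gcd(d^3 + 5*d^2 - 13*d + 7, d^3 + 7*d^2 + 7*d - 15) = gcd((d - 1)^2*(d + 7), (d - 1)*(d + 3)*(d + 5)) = d - 1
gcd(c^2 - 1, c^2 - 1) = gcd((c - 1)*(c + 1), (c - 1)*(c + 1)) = c^2 - 1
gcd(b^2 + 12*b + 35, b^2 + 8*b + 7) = b + 7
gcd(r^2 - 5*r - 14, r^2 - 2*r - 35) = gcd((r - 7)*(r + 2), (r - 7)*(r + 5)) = r - 7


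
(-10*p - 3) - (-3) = -10*p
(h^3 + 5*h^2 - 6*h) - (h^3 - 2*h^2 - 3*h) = 7*h^2 - 3*h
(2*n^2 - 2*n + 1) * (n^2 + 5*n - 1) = 2*n^4 + 8*n^3 - 11*n^2 + 7*n - 1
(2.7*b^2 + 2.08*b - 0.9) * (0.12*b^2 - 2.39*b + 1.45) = 0.324*b^4 - 6.2034*b^3 - 1.1642*b^2 + 5.167*b - 1.305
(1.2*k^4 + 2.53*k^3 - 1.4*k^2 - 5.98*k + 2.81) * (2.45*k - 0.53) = 2.94*k^5 + 5.5625*k^4 - 4.7709*k^3 - 13.909*k^2 + 10.0539*k - 1.4893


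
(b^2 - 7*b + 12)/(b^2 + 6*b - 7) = (b^2 - 7*b + 12)/(b^2 + 6*b - 7)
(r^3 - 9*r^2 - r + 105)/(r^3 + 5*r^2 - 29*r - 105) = (r - 7)/(r + 7)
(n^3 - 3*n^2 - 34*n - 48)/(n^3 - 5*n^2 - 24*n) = (n + 2)/n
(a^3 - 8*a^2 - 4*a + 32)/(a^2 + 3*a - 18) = (a^3 - 8*a^2 - 4*a + 32)/(a^2 + 3*a - 18)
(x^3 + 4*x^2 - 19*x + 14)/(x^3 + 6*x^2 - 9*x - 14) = (x - 1)/(x + 1)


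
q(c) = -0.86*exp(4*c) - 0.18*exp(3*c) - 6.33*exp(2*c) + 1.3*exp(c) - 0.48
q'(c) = -3.44*exp(4*c) - 0.54*exp(3*c) - 12.66*exp(2*c) + 1.3*exp(c)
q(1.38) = -321.32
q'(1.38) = -1087.52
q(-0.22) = -3.96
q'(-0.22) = -8.82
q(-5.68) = -0.48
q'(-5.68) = 0.00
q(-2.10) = -0.42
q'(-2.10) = -0.03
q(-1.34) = -0.58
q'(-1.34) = -0.55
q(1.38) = -321.32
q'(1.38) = -1087.52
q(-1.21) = -0.67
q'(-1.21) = -0.78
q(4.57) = -74934780.98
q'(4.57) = -299459521.96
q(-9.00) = -0.48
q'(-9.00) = 0.00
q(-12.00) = -0.48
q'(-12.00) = 0.00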